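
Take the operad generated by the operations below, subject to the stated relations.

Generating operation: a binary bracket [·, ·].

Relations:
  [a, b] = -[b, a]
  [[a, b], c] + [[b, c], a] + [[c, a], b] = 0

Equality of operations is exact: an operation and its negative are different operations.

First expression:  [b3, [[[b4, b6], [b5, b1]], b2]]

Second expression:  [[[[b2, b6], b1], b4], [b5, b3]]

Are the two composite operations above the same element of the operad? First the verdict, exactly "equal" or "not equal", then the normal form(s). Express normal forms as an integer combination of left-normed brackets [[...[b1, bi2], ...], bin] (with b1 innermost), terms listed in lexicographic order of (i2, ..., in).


not equal: they reduce to -[[[[[b1, b5], b4], b6], b2], b3] + [[[[[b1, b5], b6], b4], b2], b3] and [[[[[b1, b2], b6], b4], b3], b5] - [[[[[b1, b2], b6], b4], b5], b3] - [[[[[b1, b6], b2], b4], b3], b5] + [[[[[b1, b6], b2], b4], b5], b3]

In normal form, the first expression is -[[[[[b1, b5], b4], b6], b2], b3] + [[[[[b1, b5], b6], b4], b2], b3]
In normal form, the second expression is [[[[[b1, b2], b6], b4], b3], b5] - [[[[[b1, b2], b6], b4], b5], b3] - [[[[[b1, b6], b2], b4], b3], b5] + [[[[[b1, b6], b2], b4], b5], b3]
No match — not equal.


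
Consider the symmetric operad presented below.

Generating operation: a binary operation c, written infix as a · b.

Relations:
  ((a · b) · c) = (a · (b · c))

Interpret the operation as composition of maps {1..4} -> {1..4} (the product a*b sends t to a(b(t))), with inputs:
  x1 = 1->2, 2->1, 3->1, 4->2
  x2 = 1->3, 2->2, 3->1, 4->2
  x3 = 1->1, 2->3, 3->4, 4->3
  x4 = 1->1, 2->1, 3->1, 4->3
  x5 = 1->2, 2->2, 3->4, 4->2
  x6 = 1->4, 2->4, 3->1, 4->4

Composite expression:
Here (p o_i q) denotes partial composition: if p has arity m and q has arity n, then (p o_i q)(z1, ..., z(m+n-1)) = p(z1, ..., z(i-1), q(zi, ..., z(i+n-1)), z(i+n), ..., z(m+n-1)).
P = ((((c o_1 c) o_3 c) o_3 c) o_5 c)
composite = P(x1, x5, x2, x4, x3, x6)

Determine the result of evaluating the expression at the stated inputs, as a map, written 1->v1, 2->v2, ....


(x1 · x5) = 1->1, 2->1, 3->2, 4->1
(x2 · x4) = 1->3, 2->3, 3->3, 4->1
(x3 · x6) = 1->3, 2->3, 3->1, 4->3
((x2 · x4) · (x3 · x6)) = 1->3, 2->3, 3->3, 4->3
((x1 · x5) · ((x2 · x4) · (x3 · x6))) = 1->2, 2->2, 3->2, 4->2

1->2, 2->2, 3->2, 4->2


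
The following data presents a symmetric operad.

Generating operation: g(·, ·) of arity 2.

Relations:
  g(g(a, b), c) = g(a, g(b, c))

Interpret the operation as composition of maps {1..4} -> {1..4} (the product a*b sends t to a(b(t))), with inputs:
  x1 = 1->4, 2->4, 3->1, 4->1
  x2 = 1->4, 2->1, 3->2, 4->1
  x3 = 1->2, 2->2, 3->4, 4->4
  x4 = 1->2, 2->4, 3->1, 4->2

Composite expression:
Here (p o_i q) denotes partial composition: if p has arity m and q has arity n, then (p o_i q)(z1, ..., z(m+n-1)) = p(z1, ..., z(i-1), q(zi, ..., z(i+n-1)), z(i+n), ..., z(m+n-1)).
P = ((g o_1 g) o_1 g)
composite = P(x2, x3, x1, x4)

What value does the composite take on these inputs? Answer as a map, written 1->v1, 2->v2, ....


1->1, 2->1, 3->1, 4->1

g(x2, x3) = 1->1, 2->1, 3->1, 4->1
g(g(x2, x3), x1) = 1->1, 2->1, 3->1, 4->1
g(g(g(x2, x3), x1), x4) = 1->1, 2->1, 3->1, 4->1


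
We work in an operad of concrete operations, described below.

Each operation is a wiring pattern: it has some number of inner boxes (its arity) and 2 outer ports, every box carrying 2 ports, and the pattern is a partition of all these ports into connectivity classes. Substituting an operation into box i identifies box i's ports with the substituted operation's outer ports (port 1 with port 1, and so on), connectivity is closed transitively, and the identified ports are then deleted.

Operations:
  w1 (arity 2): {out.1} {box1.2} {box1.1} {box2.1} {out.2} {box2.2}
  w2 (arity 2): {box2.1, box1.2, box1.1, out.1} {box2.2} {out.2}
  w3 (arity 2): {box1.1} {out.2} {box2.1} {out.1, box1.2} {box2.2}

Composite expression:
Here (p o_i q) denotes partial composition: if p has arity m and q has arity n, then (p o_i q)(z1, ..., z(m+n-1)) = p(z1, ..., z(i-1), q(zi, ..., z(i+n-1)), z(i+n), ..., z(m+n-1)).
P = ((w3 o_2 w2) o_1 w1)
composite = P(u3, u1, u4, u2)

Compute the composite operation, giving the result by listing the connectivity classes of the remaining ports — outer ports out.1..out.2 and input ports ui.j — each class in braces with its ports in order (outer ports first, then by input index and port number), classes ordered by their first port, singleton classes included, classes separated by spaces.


{out.1} {out.2} {u1.1} {u1.2} {u2.1, u4.1, u4.2} {u2.2} {u3.1} {u3.2}

Connectivity passes through glued w3-boundaries; trace each wire chain.
through w1, on inputs (u3, u1): {out.1} {out.2} {u1.1} {u1.2} {u3.1} {u3.2} (out.j = stage outer ports)
through w2, on inputs (u4, u2): {out.1, u2.1, u4.1, u4.2} {out.2} {u2.2} (out.j = stage outer ports)
through w3, on inputs (u3, u1, u4, u2): {out.1} {out.2} {u1.1} {u1.2} {u2.1, u4.1, u4.2} {u2.2} {u3.1} {u3.2} (out.j = stage outer ports)


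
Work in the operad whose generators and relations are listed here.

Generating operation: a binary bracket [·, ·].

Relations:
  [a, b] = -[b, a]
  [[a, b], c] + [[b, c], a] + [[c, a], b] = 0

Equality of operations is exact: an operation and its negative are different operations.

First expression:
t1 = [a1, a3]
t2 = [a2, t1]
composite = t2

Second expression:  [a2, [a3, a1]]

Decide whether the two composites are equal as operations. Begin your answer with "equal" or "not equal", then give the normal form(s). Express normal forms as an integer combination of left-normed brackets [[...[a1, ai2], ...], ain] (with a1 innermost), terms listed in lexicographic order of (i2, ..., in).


not equal — first -[[a1, a3], a2], second [[a1, a3], a2]

The first composite normalizes to -[[a1, a3], a2]
The second composite normalizes to [[a1, a3], a2]
They disagree, so not equal.


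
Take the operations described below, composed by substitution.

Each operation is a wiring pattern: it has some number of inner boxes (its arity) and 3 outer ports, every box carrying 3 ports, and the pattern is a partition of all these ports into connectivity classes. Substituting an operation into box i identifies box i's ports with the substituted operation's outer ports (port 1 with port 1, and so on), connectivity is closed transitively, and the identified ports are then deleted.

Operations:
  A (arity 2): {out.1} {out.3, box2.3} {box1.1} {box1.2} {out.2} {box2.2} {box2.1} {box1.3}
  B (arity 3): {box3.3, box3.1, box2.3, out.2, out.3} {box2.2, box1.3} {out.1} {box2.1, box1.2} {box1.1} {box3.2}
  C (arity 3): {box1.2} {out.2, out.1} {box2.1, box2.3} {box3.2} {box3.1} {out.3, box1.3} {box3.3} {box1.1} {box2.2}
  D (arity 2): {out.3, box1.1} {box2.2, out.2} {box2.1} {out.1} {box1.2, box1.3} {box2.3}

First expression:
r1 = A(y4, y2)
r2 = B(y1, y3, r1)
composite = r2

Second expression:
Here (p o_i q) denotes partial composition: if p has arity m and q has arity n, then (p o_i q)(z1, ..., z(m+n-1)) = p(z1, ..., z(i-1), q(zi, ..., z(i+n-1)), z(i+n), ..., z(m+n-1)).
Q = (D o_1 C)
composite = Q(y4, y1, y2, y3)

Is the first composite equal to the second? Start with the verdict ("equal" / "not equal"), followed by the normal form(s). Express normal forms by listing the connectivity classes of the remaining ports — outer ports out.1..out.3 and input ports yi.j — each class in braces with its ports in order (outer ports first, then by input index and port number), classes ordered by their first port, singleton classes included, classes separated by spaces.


not equal — first {out.1} {out.2, out.3, y2.3, y3.3} {y1.1} {y1.2, y3.1} {y1.3, y3.2} {y2.1} {y2.2} {y4.1} {y4.2} {y4.3}, second {out.1} {out.2, y3.2} {out.3, y4.3} {y1.1, y1.3} {y1.2} {y2.1} {y2.2} {y2.3} {y3.1} {y3.3} {y4.1} {y4.2}


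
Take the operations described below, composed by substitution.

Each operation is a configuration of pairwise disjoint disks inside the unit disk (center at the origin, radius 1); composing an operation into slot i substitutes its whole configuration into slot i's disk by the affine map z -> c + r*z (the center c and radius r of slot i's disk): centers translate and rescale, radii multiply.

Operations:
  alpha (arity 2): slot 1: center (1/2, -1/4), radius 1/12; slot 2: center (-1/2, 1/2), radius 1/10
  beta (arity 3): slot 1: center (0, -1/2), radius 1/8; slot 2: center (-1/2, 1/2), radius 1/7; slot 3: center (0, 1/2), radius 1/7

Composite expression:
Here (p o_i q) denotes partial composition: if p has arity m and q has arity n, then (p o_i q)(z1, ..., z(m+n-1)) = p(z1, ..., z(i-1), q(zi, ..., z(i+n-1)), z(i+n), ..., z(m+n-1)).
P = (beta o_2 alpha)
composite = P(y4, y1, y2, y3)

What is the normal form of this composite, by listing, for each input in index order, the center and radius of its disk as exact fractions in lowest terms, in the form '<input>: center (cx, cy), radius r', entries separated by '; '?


y1: center (-3/7, 13/28), radius 1/84; y2: center (-4/7, 4/7), radius 1/70; y3: center (0, 1/2), radius 1/7; y4: center (0, -1/2), radius 1/8

Nesting under beta composes maps z -> c + r*z down each y-path.
input y4: applying the 1 nested substitution gives center (0, -1/2), radius 1/8
input y1: applying the 2 nested substitutions gives center (-3/7, 13/28), radius 1/84
input y2: applying the 2 nested substitutions gives center (-4/7, 4/7), radius 1/70
input y3: applying the 1 nested substitution gives center (0, 1/2), radius 1/7


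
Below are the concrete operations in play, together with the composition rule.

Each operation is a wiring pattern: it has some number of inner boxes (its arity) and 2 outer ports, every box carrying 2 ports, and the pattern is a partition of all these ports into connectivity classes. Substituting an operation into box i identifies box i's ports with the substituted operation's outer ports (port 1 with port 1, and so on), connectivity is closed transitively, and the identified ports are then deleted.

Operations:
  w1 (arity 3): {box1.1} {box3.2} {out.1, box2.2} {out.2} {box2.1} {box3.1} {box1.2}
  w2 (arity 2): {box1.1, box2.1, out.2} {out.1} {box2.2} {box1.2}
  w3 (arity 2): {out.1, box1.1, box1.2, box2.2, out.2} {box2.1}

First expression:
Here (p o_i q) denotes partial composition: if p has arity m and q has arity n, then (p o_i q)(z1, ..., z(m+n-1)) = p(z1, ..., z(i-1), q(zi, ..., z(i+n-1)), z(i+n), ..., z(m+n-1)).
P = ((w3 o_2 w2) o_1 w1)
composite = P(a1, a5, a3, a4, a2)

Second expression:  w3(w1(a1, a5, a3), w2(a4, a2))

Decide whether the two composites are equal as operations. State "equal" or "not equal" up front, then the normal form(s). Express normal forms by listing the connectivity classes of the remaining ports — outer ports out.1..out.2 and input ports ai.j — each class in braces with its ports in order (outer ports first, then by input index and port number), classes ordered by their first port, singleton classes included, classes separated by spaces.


equal; both compose to {out.1, out.2, a2.1, a4.1, a5.2} {a1.1} {a1.2} {a2.2} {a3.1} {a3.2} {a4.2} {a5.1}

In normal form, the first expression is {out.1, out.2, a2.1, a4.1, a5.2} {a1.1} {a1.2} {a2.2} {a3.1} {a3.2} {a4.2} {a5.1}
In normal form, the second expression is {out.1, out.2, a2.1, a4.1, a5.2} {a1.1} {a1.2} {a2.2} {a3.1} {a3.2} {a4.2} {a5.1}
Same normal form: equal.


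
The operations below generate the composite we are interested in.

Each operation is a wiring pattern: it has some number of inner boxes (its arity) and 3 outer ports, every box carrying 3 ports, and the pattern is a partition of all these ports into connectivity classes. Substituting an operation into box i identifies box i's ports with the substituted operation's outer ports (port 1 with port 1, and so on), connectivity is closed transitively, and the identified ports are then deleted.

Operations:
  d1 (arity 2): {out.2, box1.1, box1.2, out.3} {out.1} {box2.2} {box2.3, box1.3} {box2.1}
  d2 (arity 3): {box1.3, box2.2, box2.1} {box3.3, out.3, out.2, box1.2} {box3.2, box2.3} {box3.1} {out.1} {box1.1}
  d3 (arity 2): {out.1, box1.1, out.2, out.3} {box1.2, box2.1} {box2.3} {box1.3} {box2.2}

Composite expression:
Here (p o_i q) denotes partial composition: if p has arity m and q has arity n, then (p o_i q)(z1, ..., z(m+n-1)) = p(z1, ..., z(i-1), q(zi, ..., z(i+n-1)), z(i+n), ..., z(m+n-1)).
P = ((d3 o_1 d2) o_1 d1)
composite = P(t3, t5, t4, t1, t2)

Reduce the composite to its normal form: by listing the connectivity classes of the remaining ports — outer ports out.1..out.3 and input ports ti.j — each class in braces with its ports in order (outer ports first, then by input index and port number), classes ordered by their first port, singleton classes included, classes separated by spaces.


{out.1, out.2, out.3} {t1.1} {t1.2, t4.3} {t1.3, t2.1, t3.1, t3.2, t4.1, t4.2} {t2.2} {t2.3} {t3.3, t5.3} {t5.1} {t5.2}


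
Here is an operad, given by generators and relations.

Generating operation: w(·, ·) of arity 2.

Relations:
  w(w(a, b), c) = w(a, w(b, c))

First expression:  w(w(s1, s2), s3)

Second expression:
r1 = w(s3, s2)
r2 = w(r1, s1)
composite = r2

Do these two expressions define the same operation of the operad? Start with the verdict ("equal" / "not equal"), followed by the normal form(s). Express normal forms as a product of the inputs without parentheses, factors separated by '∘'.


not equal — first s1 ∘ s2 ∘ s3, second s3 ∘ s2 ∘ s1

Reducing the first expression gives s1 ∘ s2 ∘ s3
Reducing the second expression gives s3 ∘ s2 ∘ s1
Distinct normal forms: not equal.


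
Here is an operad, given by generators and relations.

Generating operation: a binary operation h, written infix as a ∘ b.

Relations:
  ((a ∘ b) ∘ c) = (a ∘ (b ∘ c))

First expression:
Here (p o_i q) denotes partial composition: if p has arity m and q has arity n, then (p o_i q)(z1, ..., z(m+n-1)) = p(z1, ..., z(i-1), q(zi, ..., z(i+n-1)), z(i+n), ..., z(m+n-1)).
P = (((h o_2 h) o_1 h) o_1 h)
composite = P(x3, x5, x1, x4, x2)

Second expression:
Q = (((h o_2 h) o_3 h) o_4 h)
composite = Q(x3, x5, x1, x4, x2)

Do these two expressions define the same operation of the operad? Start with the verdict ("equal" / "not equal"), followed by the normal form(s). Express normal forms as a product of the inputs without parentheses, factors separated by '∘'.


equal; the common form is x3 ∘ x5 ∘ x1 ∘ x4 ∘ x2

In normal form, the first expression is x3 ∘ x5 ∘ x1 ∘ x4 ∘ x2
In normal form, the second expression is x3 ∘ x5 ∘ x1 ∘ x4 ∘ x2
The normal forms match — equal.


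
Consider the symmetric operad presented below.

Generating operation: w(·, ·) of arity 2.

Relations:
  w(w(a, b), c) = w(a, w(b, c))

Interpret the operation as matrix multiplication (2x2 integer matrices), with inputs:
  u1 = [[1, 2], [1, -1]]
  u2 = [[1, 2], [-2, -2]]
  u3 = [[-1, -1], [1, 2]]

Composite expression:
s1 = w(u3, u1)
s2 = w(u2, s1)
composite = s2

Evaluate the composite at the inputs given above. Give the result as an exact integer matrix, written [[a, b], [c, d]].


[[4, -1], [-2, 2]]


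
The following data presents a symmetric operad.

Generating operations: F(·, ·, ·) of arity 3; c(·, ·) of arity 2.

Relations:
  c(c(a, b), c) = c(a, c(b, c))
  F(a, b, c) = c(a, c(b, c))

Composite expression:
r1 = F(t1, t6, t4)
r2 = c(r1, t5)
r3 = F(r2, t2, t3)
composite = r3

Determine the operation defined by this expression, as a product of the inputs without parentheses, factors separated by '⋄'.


t1 ⋄ t6 ⋄ t4 ⋄ t5 ⋄ t2 ⋄ t3

Associativity of F dissolves the nesting; only the t-input order survives.
F(t1, t6, t4) linearizes to t1 ⋄ t6 ⋄ t4
c(F(t1, t6, t4), t5) linearizes to t1 ⋄ t6 ⋄ t4 ⋄ t5
F(c(F(t1, t6, t4), t5), t2, t3) linearizes to t1 ⋄ t6 ⋄ t4 ⋄ t5 ⋄ t2 ⋄ t3


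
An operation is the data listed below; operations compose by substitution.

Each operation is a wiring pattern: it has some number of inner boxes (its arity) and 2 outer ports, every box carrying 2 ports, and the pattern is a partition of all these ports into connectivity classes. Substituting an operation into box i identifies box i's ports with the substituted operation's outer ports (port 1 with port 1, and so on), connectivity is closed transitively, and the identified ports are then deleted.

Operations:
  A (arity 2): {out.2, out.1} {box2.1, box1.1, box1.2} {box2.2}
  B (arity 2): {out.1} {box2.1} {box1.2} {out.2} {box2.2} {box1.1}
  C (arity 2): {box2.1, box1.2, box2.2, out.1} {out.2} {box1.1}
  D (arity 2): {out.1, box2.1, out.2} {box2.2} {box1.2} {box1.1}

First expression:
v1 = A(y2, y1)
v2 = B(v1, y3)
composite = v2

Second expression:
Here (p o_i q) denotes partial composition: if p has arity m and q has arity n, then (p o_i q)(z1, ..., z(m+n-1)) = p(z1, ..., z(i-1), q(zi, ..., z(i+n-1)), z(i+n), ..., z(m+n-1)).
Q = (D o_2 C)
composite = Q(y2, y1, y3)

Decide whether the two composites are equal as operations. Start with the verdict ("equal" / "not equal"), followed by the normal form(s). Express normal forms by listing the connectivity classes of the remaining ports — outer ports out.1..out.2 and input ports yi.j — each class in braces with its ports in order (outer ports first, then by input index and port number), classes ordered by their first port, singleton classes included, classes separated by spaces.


not equal: they reduce to {out.1} {out.2} {y1.1, y2.1, y2.2} {y1.2} {y3.1} {y3.2} and {out.1, out.2, y1.2, y3.1, y3.2} {y1.1} {y2.1} {y2.2}

In normal form, the first expression is {out.1} {out.2} {y1.1, y2.1, y2.2} {y1.2} {y3.1} {y3.2}
In normal form, the second expression is {out.1, out.2, y1.2, y3.1, y3.2} {y1.1} {y2.1} {y2.2}
Different reductions; not equal.


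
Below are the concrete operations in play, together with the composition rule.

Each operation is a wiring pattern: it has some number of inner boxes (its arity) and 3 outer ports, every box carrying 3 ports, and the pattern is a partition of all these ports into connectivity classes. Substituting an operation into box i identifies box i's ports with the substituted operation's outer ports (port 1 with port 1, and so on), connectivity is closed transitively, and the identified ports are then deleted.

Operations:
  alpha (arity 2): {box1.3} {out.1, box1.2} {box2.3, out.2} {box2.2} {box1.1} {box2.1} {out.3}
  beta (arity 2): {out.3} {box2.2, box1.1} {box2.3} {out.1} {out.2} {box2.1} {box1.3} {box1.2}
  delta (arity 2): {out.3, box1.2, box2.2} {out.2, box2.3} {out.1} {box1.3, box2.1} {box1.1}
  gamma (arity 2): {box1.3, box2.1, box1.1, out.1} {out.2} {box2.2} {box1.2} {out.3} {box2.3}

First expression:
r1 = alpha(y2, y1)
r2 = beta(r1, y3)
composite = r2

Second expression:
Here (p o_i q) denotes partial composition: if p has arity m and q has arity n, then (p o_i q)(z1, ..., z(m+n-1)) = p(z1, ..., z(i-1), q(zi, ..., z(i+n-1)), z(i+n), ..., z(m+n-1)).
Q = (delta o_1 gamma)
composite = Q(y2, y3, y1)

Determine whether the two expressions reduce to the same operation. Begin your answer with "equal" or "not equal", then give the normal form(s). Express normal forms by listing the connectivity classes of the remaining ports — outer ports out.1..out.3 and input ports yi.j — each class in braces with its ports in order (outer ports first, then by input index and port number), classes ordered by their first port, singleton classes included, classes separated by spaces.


The first expression reduces to {out.1} {out.2} {out.3} {y1.1} {y1.2} {y1.3} {y2.1} {y2.2, y3.2} {y2.3} {y3.1} {y3.3}
The second expression reduces to {out.1} {out.2, y1.3} {out.3, y1.2} {y1.1} {y2.1, y2.3, y3.1} {y2.2} {y3.2} {y3.3}
No match — not equal.

not equal; the first gives {out.1} {out.2} {out.3} {y1.1} {y1.2} {y1.3} {y2.1} {y2.2, y3.2} {y2.3} {y3.1} {y3.3} and the second {out.1} {out.2, y1.3} {out.3, y1.2} {y1.1} {y2.1, y2.3, y3.1} {y2.2} {y3.2} {y3.3}


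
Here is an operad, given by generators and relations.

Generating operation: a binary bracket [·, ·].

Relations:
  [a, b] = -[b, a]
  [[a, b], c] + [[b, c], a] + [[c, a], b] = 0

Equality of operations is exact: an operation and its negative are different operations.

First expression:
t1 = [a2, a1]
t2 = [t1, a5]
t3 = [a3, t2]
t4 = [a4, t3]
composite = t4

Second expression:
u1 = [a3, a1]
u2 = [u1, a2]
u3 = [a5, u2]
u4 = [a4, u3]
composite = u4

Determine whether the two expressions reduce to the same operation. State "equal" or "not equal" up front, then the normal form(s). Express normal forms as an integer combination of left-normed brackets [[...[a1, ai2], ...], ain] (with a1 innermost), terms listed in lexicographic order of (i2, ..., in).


not equal — first -[[[[a1, a2], a5], a3], a4], second -[[[[a1, a3], a2], a5], a4]


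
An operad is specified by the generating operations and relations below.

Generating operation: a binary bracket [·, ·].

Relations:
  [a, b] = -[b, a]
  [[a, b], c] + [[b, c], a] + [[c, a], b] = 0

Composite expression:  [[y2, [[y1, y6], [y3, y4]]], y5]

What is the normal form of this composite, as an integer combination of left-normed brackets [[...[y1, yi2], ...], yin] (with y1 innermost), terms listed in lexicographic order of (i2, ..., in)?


-[[[[[y1, y6], y3], y4], y2], y5] + [[[[[y1, y6], y4], y3], y2], y5]

In the tensor algebra, words opening y1 carry the y1-anchored form.
Composite bracket: [[y2, [[y1, y6], [y3, y4]]], y5]
Applying ab - ba throughout gives 32 signed words (2^5 = 32).
The y1-initial words carry the normal form:
  word y1y6y3y4y2y5 has sign -1, contributing -[[[[[y1, y6], y3], y4], y2], y5]
  word y1y6y4y3y2y5 has sign +1, contributing +[[[[[y1, y6], y4], y3], y2], y5]


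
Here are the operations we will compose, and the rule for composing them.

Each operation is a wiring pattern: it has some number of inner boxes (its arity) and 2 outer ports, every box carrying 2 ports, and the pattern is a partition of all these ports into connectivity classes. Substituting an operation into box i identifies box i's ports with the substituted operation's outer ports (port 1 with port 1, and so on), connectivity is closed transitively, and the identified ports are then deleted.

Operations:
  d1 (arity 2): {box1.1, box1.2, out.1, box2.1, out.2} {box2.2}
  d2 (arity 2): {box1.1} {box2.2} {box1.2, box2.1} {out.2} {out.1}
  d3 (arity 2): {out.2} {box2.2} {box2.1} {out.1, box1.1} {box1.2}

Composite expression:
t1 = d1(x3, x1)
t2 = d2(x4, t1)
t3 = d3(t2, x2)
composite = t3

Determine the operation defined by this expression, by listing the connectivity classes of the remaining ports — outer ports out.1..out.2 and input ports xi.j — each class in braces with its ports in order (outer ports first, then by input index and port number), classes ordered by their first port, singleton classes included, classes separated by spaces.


{out.1} {out.2} {x1.1, x3.1, x3.2, x4.2} {x1.2} {x2.1} {x2.2} {x4.1}

Connectivity passes through glued d3-boundaries; trace each wire chain.
stage d1: inputs (x3, x1), connectivity {out.1, out.2, x1.1, x3.1, x3.2} {x1.2}, out.j its boundary
stage d2: inputs (x4, x3, x1), connectivity {out.1} {out.2} {x1.1, x3.1, x3.2, x4.2} {x1.2} {x4.1}, out.j its boundary
stage d3: inputs (x4, x3, x1, x2), connectivity {out.1} {out.2} {x1.1, x3.1, x3.2, x4.2} {x1.2} {x2.1} {x2.2} {x4.1}, out.j its boundary


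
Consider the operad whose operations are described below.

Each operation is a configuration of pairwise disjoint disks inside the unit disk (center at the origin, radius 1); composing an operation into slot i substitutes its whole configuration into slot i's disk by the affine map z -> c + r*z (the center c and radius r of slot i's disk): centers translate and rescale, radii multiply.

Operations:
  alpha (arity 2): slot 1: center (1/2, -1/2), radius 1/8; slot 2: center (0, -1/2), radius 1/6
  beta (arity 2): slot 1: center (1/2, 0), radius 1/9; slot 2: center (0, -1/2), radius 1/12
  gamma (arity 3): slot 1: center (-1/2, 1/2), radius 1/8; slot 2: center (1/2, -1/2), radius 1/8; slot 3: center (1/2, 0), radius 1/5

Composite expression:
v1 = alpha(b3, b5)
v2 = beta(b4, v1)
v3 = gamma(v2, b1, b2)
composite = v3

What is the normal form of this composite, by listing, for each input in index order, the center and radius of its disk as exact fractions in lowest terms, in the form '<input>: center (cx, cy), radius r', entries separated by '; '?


b1: center (1/2, -1/2), radius 1/8; b2: center (1/2, 0), radius 1/5; b3: center (-95/192, 83/192), radius 1/768; b4: center (-7/16, 1/2), radius 1/72; b5: center (-1/2, 83/192), radius 1/576

Each b-disk chains the slot maps above it in gamma; radii multiply.
b4 passes through 2 substitutions, ending at center (-7/16, 1/2), radius 1/72
b3 passes through 3 substitutions, ending at center (-95/192, 83/192), radius 1/768
b5 passes through 3 substitutions, ending at center (-1/2, 83/192), radius 1/576
b1 passes through 1 substitution, ending at center (1/2, -1/2), radius 1/8
b2 passes through 1 substitution, ending at center (1/2, 0), radius 1/5


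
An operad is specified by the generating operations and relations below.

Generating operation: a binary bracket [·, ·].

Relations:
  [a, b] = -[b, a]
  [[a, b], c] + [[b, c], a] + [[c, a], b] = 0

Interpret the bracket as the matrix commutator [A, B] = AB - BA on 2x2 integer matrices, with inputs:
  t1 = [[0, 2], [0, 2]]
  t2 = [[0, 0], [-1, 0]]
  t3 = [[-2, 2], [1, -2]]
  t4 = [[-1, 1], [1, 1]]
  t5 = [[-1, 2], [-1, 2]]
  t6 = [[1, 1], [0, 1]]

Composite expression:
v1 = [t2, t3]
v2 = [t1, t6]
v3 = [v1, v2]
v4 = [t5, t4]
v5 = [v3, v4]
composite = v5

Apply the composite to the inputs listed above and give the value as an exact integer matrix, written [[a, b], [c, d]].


[[-40, 48], [0, 40]]

[t2, t3] = [[2, 0], [0, -2]]
[t1, t6] = [[0, -2], [0, 0]]
[[t2, t3], [t1, t6]] = [[0, -8], [0, 0]]
[t5, t4] = [[3, 1], [5, -3]]
[[[t2, t3], [t1, t6]], [t5, t4]] = [[-40, 48], [0, 40]]


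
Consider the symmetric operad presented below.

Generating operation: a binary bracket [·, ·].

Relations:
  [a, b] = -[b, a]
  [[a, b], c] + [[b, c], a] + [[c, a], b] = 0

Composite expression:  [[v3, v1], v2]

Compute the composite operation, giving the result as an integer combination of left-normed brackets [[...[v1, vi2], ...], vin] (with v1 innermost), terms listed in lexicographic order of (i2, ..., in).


-[[v1, v3], v2]


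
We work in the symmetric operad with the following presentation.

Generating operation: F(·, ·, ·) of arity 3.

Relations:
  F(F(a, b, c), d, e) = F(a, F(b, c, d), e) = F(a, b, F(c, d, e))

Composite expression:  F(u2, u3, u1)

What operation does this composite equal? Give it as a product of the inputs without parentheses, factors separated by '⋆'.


All parenthesizations of F agree; list the u-inputs left to right.
F(u2, u3, u1) linearizes to u2 ⋆ u3 ⋆ u1

u2 ⋆ u3 ⋆ u1


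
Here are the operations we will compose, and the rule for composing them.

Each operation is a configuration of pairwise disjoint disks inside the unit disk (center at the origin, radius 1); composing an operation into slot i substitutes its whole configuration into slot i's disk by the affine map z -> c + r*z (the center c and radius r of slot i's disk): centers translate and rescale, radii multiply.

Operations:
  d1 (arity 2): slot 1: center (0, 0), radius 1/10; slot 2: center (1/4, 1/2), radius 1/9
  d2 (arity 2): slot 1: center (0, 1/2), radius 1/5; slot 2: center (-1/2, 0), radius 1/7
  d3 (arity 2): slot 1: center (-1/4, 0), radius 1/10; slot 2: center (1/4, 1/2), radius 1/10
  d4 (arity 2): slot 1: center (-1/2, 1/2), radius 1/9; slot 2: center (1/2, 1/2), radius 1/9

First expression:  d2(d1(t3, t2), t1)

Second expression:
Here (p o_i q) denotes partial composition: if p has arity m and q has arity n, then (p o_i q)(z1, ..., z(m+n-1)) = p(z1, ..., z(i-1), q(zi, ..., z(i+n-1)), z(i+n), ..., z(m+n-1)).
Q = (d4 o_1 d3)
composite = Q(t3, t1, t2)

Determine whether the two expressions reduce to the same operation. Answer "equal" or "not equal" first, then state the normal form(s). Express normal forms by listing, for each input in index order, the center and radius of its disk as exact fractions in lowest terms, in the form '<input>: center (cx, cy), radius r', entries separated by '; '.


not equal: they reduce to t1: center (-1/2, 0), radius 1/7; t2: center (1/20, 3/5), radius 1/45; t3: center (0, 1/2), radius 1/50 and t1: center (-17/36, 5/9), radius 1/90; t2: center (1/2, 1/2), radius 1/9; t3: center (-19/36, 1/2), radius 1/90

Normal form of the first expression: t1: center (-1/2, 0), radius 1/7; t2: center (1/20, 3/5), radius 1/45; t3: center (0, 1/2), radius 1/50
Normal form of the second expression: t1: center (-17/36, 5/9), radius 1/90; t2: center (1/2, 1/2), radius 1/9; t3: center (-19/36, 1/2), radius 1/90
Distinct normal forms: not equal.


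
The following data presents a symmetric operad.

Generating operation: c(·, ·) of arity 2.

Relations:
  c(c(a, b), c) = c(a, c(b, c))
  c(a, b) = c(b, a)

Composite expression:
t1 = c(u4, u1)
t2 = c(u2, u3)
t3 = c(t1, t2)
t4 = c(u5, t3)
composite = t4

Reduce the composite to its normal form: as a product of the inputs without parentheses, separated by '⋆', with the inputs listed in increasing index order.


With c associative and commutative, the u-input set is all that matters.
c(u4, u1) unparenthesizes to u4 ⋆ u1
c(u2, u3) unparenthesizes to u2 ⋆ u3
c(c(u4, u1), c(u2, u3)) unparenthesizes to u4 ⋆ u1 ⋆ u2 ⋆ u3
c(u5, c(c(u4, u1), c(u2, u3))) unparenthesizes to u5 ⋆ u4 ⋆ u1 ⋆ u2 ⋆ u3
rearranged into index order: u1 ⋆ u2 ⋆ u3 ⋆ u4 ⋆ u5

u1 ⋆ u2 ⋆ u3 ⋆ u4 ⋆ u5


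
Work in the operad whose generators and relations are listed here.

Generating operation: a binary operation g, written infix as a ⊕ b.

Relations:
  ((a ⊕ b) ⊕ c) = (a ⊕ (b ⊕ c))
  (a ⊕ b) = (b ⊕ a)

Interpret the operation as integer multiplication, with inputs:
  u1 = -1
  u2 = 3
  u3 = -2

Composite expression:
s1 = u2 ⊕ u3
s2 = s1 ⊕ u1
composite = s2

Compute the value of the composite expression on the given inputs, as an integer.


(u2 ⊕ u3) = -6
((u2 ⊕ u3) ⊕ u1) = 6

6


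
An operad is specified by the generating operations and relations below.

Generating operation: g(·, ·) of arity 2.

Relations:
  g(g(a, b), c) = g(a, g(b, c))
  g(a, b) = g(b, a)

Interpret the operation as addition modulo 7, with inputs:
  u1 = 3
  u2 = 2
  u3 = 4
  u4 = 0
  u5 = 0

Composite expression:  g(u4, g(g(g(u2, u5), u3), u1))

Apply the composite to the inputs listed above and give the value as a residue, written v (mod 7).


2 (mod 7)

g(u2, u5) = 2
g(g(u2, u5), u3) = 6
g(g(g(u2, u5), u3), u1) = 2
g(u4, g(g(g(u2, u5), u3), u1)) = 2


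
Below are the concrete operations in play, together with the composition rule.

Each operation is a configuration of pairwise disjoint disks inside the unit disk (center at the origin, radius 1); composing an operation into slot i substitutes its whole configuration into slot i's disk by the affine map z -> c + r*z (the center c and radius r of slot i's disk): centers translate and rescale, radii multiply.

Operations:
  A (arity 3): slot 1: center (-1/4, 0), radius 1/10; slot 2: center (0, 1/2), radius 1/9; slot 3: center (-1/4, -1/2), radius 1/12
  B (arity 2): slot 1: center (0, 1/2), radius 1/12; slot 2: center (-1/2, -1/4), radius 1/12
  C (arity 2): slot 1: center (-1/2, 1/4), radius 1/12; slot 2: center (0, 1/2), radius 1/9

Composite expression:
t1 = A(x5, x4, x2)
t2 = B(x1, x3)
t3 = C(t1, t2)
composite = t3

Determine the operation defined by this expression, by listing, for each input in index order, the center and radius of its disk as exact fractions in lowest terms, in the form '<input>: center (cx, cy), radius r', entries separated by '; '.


x1: center (0, 5/9), radius 1/108; x2: center (-25/48, 5/24), radius 1/144; x3: center (-1/18, 17/36), radius 1/108; x4: center (-1/2, 7/24), radius 1/108; x5: center (-25/48, 1/4), radius 1/120

Nesting under C composes maps z -> c + r*z down each x-path.
x5 passes through 2 substitutions, ending at center (-25/48, 1/4), radius 1/120
x4 passes through 2 substitutions, ending at center (-1/2, 7/24), radius 1/108
x2 passes through 2 substitutions, ending at center (-25/48, 5/24), radius 1/144
x1 passes through 2 substitutions, ending at center (0, 5/9), radius 1/108
x3 passes through 2 substitutions, ending at center (-1/18, 17/36), radius 1/108


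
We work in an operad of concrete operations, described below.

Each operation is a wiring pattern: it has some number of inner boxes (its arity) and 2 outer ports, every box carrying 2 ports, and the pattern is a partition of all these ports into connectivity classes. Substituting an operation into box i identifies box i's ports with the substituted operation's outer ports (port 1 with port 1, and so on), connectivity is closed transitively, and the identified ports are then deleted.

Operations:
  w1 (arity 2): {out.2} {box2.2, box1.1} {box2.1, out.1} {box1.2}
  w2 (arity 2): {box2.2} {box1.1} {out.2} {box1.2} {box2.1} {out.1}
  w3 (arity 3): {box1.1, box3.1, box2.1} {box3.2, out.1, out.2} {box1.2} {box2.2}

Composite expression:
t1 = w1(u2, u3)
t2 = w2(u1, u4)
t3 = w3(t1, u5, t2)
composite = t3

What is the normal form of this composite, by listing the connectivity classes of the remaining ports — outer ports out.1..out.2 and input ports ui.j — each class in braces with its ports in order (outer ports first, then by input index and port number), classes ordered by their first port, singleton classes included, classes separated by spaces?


Treat the ports identified at w3 as solder joints: merge, then drop.
stage w1: inputs (u2, u3), connectivity {out.1, u3.1} {out.2} {u2.1, u3.2} {u2.2}, out.j its boundary
stage w2: inputs (u1, u4), connectivity {out.1} {out.2} {u1.1} {u1.2} {u4.1} {u4.2}, out.j its boundary
stage w3: inputs (u2, u3, u5, u1, u4), connectivity {out.1, out.2} {u1.1} {u1.2} {u2.1, u3.2} {u2.2} {u3.1, u5.1} {u4.1} {u4.2} {u5.2}, out.j its boundary

{out.1, out.2} {u1.1} {u1.2} {u2.1, u3.2} {u2.2} {u3.1, u5.1} {u4.1} {u4.2} {u5.2}


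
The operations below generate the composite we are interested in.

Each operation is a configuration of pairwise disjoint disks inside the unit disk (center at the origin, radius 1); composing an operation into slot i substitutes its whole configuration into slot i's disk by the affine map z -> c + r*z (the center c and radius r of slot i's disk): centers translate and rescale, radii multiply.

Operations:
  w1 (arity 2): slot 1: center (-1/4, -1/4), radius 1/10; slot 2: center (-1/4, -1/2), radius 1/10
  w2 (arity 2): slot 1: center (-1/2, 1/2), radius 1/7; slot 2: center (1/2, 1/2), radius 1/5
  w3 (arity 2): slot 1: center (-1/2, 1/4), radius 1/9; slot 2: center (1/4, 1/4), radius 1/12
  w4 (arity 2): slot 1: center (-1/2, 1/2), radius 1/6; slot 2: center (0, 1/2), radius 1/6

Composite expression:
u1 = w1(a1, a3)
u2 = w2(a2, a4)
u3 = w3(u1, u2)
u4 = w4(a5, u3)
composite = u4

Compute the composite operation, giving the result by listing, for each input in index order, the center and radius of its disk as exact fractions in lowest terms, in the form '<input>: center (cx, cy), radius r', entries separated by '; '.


a1: center (-19/216, 29/54), radius 1/540; a2: center (5/144, 79/144), radius 1/504; a3: center (-19/216, 115/216), radius 1/540; a4: center (7/144, 79/144), radius 1/360; a5: center (-1/2, 1/2), radius 1/6

Affine substitution under w4: radii multiply and a-centers shift.
for a5, the 1-step affine chain lands on center (-1/2, 1/2), radius 1/6
for a1, the 3-step affine chain lands on center (-19/216, 29/54), radius 1/540
for a3, the 3-step affine chain lands on center (-19/216, 115/216), radius 1/540
for a2, the 3-step affine chain lands on center (5/144, 79/144), radius 1/504
for a4, the 3-step affine chain lands on center (7/144, 79/144), radius 1/360


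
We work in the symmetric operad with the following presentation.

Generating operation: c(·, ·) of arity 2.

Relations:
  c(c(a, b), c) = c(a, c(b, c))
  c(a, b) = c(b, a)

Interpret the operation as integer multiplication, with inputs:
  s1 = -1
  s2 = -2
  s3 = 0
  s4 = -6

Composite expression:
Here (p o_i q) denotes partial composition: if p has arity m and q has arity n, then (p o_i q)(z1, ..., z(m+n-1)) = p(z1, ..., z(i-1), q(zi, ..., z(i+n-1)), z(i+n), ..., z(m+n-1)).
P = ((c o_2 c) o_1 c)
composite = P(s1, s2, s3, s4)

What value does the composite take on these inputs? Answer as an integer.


0

c(s1, s2) = 2
c(s3, s4) = 0
c(c(s1, s2), c(s3, s4)) = 0


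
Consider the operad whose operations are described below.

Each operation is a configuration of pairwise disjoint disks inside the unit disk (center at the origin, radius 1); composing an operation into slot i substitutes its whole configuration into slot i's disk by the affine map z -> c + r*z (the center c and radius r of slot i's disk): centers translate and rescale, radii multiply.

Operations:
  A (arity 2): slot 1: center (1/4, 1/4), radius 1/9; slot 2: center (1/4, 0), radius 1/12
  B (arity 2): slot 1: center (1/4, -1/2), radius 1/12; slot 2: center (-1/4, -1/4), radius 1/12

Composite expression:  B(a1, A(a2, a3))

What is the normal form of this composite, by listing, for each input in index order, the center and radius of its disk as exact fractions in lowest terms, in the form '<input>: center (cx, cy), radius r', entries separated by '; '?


a1: center (1/4, -1/2), radius 1/12; a2: center (-11/48, -11/48), radius 1/108; a3: center (-11/48, -1/4), radius 1/144

Only the slot chain above each a matters under B; compose those maps.
a1 passes through 1 substitution, ending at center (1/4, -1/2), radius 1/12
a2 passes through 2 substitutions, ending at center (-11/48, -11/48), radius 1/108
a3 passes through 2 substitutions, ending at center (-11/48, -1/4), radius 1/144


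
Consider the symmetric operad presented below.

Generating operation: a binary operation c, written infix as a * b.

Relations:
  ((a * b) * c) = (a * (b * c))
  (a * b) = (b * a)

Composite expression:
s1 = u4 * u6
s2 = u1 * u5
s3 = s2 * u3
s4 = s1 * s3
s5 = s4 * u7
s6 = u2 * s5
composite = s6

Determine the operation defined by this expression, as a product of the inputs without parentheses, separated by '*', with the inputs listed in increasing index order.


u1 * u2 * u3 * u4 * u5 * u6 * u7

Any arrangement under c is one operation, so sort the u-inputs.
(u4 * u6) linearizes to u4 * u6
(u1 * u5) linearizes to u1 * u5
((u1 * u5) * u3) linearizes to u1 * u5 * u3
((u4 * u6) * ((u1 * u5) * u3)) linearizes to u4 * u6 * u1 * u5 * u3
(((u4 * u6) * ((u1 * u5) * u3)) * u7) linearizes to u4 * u6 * u1 * u5 * u3 * u7
(u2 * (((u4 * u6) * ((u1 * u5) * u3)) * u7)) linearizes to u2 * u4 * u6 * u1 * u5 * u3 * u7
reordering the factors by index: u1 * u2 * u3 * u4 * u5 * u6 * u7


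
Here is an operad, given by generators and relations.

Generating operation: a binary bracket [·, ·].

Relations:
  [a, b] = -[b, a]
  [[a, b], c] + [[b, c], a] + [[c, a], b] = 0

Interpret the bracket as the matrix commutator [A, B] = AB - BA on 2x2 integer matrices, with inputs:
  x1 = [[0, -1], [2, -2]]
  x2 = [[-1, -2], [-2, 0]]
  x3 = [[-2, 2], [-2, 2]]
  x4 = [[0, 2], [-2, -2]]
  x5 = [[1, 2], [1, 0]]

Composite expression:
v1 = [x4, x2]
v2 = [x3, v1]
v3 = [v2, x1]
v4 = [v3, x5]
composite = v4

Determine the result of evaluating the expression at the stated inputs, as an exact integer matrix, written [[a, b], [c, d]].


[[-256, 640], [-192, 256]]

[x4, x2] = [[-8, -2], [6, 8]]
[x3, [x4, x2]] = [[8, 40], [56, -8]]
[[x3, [x4, x2]], x1] = [[136, -96], [80, -136]]
[[[x3, [x4, x2]], x1], x5] = [[-256, 640], [-192, 256]]


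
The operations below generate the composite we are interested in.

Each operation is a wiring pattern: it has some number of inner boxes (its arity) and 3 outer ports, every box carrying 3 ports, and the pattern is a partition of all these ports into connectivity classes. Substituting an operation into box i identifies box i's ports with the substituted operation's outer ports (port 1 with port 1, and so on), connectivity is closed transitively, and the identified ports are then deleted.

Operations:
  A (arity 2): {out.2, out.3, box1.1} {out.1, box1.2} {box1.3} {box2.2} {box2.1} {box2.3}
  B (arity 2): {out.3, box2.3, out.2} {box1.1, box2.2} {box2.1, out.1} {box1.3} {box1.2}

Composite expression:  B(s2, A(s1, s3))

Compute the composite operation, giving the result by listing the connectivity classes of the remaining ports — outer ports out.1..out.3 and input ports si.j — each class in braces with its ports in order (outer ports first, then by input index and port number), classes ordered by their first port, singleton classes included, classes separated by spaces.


Connectivity passes through glued B-boundaries; trace each wire chain.
after A, the pattern on (s1, s3) reads {out.1, s1.2} {out.2, out.3, s1.1} {s1.3} {s3.1} {s3.2} {s3.3} (out.j = its outer ports)
after B, the pattern on (s2, s1, s3) reads {out.1, s1.2} {out.2, out.3, s1.1, s2.1} {s1.3} {s2.2} {s2.3} {s3.1} {s3.2} {s3.3} (out.j = its outer ports)

{out.1, s1.2} {out.2, out.3, s1.1, s2.1} {s1.3} {s2.2} {s2.3} {s3.1} {s3.2} {s3.3}
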